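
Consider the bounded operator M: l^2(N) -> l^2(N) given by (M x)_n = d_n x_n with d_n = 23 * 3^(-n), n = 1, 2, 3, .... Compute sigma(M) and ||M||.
sigma(M) = {23 * 3^(-n) : n ≥ 1} ∪ {0}; ||M|| = 23/3

A bounded diagonal operator on l^2 with diagonal entries d_n has spectrum equal to the closure of {d_n : n ≥ 1}: every d_n is an eigenvalue (with eigenvector e_n), so {d_n} ⊂ sigma(M); the spectrum is closed, so its closure is too; and for lambda not in the closure, (M - lambda I) has bounded inverse (the diagonal entries 1/(d_n - lambda) are bounded). For our sequence d_n = 23 * 3^(-n), n = 1, 2, 3, ...:
  - {d_n} = {23 * 3^(-n) : n ≥ 1}; the only limit point is 0
  - closure = {23 * 3^(-n) : n ≥ 1} ∪ {0}
For the norm: a diagonal operator has ||M|| = sup_n |d_n|. Here d_n = 23 * 3^(-n) is positive and decreasing, so sup_n |d_n| = d_1 = 23/3. So ||M|| = 23/3.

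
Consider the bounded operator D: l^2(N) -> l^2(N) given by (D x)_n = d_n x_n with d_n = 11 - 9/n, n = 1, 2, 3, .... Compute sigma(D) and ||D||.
sigma(D) = {11 - 9/n : n ≥ 1} ∪ {11}; ||D|| = 11

A bounded diagonal operator on l^2 with diagonal entries d_n has spectrum equal to the closure of {d_n : n ≥ 1}: every d_n is an eigenvalue (with eigenvector e_n), so {d_n} ⊂ sigma(D); the spectrum is closed, so its closure is too; and for lambda not in the closure, (D - lambda I) has bounded inverse (the diagonal entries 1/(d_n - lambda) are bounded). For our sequence d_n = 11 - 9/n, n = 1, 2, 3, ...:
  - {d_n} = {11 - 9/n : n ≥ 1}; the only limit point is 11
  - closure = {11 - 9/n : n ≥ 1} ∪ {11}
For the norm: a diagonal operator has ||D|| = sup_n |d_n|. Here d_n = 11 - 9/n increases monotonically from d_1 = 2 toward 11, with all terms in [2, 11); so sup_n |d_n| = 11 (the supremum is the limit, not attained). So ||D|| = 11.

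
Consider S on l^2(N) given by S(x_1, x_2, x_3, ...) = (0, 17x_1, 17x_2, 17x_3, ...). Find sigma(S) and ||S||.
sigma(S) = closed disk {z in C : |z| ≤ 17}; ||S|| = 17

Note S = 17·U where U is the unit right shift (U x)_k = x_{k-1} (with x_0 := 0); so ||S|| = 17||U|| and sigma(S) = 17·sigma(U). ||S x||^2 = sum_{k≥1} |17x_k|^2 = 289||x||^2, so ||S|| = 17 and sigma(S) ⊂ {|z| ≤ 17}. For any |lambda| < 17, the equation (S - lambda I) x = 0 forces x_1 = 0, then 17x_k = lambda x_{k+1} ⇒ x = 0, so S has no eigenvalues. But (S - lambda I) is not surjective for |lambda| < 17: solving (S - lambda I) x = e_1 would require x_n proportional to (lambda/17)^(-n), which is not in l^2. So every |lambda| < 17 lies in the residual spectrum. The boundary |lambda| = 17 is in the approximate point spectrum (the spectrum is closed). Hence sigma(S) is the closed disk of radius 17.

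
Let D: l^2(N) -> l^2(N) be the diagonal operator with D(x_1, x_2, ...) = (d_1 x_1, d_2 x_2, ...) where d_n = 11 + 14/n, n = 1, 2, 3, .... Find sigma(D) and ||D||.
sigma(D) = {11 + 14/n : n ≥ 1} ∪ {11}; ||D|| = 25

A bounded diagonal operator on l^2 with diagonal entries d_n has spectrum equal to the closure of {d_n : n ≥ 1}: every d_n is an eigenvalue (with eigenvector e_n), so {d_n} ⊂ sigma(D); the spectrum is closed, so its closure is too; and for lambda not in the closure, (D - lambda I) has bounded inverse (the diagonal entries 1/(d_n - lambda) are bounded). For our sequence d_n = 11 + 14/n, n = 1, 2, 3, ...:
  - {d_n} = {11 + 14/n : n ≥ 1}; the only limit point is 11
  - closure = {11 + 14/n : n ≥ 1} ∪ {11}
For the norm: a diagonal operator has ||D|| = sup_n |d_n|. Here d_n = 11 + 14/n is positive and decreasing, so sup_n |d_n| = d_1 = 11 + 14 = 25. So ||D|| = 25.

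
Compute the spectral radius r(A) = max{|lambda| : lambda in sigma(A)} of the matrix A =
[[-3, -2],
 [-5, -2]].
r(A) = (5 + sqrt(41))/2 ≈ 5.7016

The eigenvalues of A are the roots of its characteristic polynomial. With M = A (coefficients from the trace and determinant):
  p(λ) = det(λ I - M) = λ^2 + 5λ - 4.
For λ^2 + 5λ - 4 the discriminant is 41. It is nonnegative but not a perfect square, so the roots are real and irrational: λ = (-5 ± sqrt(41))/2 ≈ 0.7016, -5.7016.
Thus the eigenvalues (to 4 decimals) are 0.7016 (modulus 0.7016); -5.7016 (modulus 5.7016). The spectral radius is the largest modulus: r(A) = (5 + sqrt(41))/2 ≈ 5.7016. (Cross-check: r(A) ≤ ||A||_2 ≈ 6.451; equality holds whenever A is normal, though it can also hold for some non-normal A.)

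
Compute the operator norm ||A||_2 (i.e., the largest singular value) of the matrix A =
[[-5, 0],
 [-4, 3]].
||A||_2 = sqrt(45) ≈ 6.7082 (= sqrt(largest eigenvalue of A^T A))

||A||_2 = sigma_max(A) = sqrt(lambda_max(A^T A)). Form the symmetric matrix M = A^T A =
[[41, -12],
 [-12, 9]].
Its characteristic polynomial (trace, determinant of M give the coefficients) is
  p(λ) = det(λ I - M) = λ^2 - 50λ + 225.
For λ^2 - 50λ + 225 the discriminant is 1600. It is a perfect square (40^2), so the roots are rational: λ = (50 ± 40)/2 = 45, 5.
So the eigenvalues of A^T A are ≈ 5, 45 (all ≥ 0, as they must be for A^T A). The largest is λ_max = 45, hence ||A||_2 = sqrt(λ_max) = sqrt(45) ≈ 6.7082.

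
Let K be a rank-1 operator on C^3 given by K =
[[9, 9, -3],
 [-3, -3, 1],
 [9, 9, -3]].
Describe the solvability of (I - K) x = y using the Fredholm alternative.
(I - K) is invertible (det(I - K) = -2 ≠ 0), so for every y in C^3 the equation (I - K) x = y has a unique solution.

K has rank 1, so it is an outer product K = u v^T: every row of K is a multiple of one row vector. Reading off the entries, u = (3, -1, 3) and v = (3, 3, -1) (row i of K equals u_i·v^T). A rank-one matrix u v^T satisfies K u = u (v·u) and kills the (2)-dimensional subspace v^⊥, so its characteristic polynomial is lambda^2 (lambda - v·u) with v·u = tr K = 3. Hence the eigenvalues of I - K are 1 (multiplicity 2) and 1 - (3) = -2, so det(I - K) = -2. (Direct check: I - K =
[[-8, -9, 3],
 [3, 4, -1],
 [-9, -9, 4]]
has determinant -2.) The finite-dimensional Fredholm alternative says: either (I - K) is invertible, or ker(I - K) ≠ {0} and then range(I - K) = ker((I - K)^*)^⊥, with dim ker(I - K) = dim ker((I - K)^*). Since det(I - K) ≠ 0, 1 is not an eigenvalue of K and ker(I - K) = {0}, so we are in the first case: for every y there is a unique x = (I - K)^(-1) y. Explicitly, by the Sherman–Morrison formula, (I - u v^T)^(-1) = I + u v^T/(1 - v·u), i.e. (I - K)^(-1) = I + K/(-2).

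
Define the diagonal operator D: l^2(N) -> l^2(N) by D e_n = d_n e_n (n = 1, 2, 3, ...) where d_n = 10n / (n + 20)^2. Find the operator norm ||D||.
||D|| = 1/8 (attained at n = 20)

For D diagonal, ||D|| = sup_n |d_n|. Treat f(x) = 10x / (x + 20)^2 for real x > 0. By the quotient rule, f'(x) = 10(20 - x)/(x + 20)^3, which is positive for x < 20 and negative for x > 20. So f has a unique maximum at x = 20, and since 20 is a positive integer, the supremum over n ≥ 1 is attained at n = 20: d_20 = 10·20/(20 + 20)^2 = 10·20/1600 = 1/8. Hence ||D|| = 1/8.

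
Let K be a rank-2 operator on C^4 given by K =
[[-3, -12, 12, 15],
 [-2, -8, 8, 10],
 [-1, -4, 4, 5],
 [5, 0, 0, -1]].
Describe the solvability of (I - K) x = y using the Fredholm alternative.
(I - K) is invertible (det(I - K) = -59 ≠ 0), so for every y in C^4 the equation (I - K) x = y has a unique solution.

K has rank 2 and factors as K = U V^T = u1 v1^T + u2 v2^T with u1 = (-3, -2, -1, 1), v1 = (3, 2, -2, -3), u2 = (3, 2, 1, 1), v2 = (2, -2, 2, 2) (multiplying out reproduces the displayed K). The nonzero eigenvalues of U V^T coincide with those of the 2 x 2 matrix G = V^T U = [[v1·u1, v1·u2], [v2·u1, v2·u2]] = [[-14, 8], [-2, 6]], and by the Sylvester determinant identity det(I_4 - U V^T) = det(I_2 - V^T U) = det([[15, -8], [2, -5]]) = (15)(-5) - (-8)(2) = -59. (Direct check: I - K =
[[4, 12, -12, -15],
 [2, 9, -8, -10],
 [1, 4, -3, -5],
 [-5, 0, 0, 2]]
has determinant -59.) The finite-dimensional Fredholm alternative says: either (I - K) is invertible, or ker(I - K) ≠ {0} and then range(I - K) = ker((I - K)^*)^⊥, with dim ker(I - K) = dim ker((I - K)^*). Since det(I - K) ≠ 0, 1 is not an eigenvalue of K and ker(I - K) = {0}, so we are in the first case: for every y there is a unique x = (I - K)^(-1) y. (Explicitly, by the Woodbury identity, (I - U V^T)^(-1) = I + U (I_2 - G)^(-1) V^T.)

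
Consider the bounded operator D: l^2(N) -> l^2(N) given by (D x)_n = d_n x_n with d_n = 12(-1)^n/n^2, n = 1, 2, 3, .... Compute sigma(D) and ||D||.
sigma(D) = {12(-1)^n/n^2 : n ≥ 1} ∪ {0}; ||D|| = 12

A bounded diagonal operator on l^2 with diagonal entries d_n has spectrum equal to the closure of {d_n : n ≥ 1}: every d_n is an eigenvalue (with eigenvector e_n), so {d_n} ⊂ sigma(D); the spectrum is closed, so its closure is too; and for lambda not in the closure, (D - lambda I) has bounded inverse (the diagonal entries 1/(d_n - lambda) are bounded). For our sequence d_n = 12(-1)^n/n^2, n = 1, 2, 3, ...:
  - {d_n} = {12(-1)^n/n^2 : n ≥ 1}; the only limit point is 0
  - closure = {12(-1)^n/n^2 : n ≥ 1} ∪ {0}
For the norm: a diagonal operator has ||D|| = sup_n |d_n|. Here |d_n| = 12/n^2 is decreasing, so sup_n |d_n| = |d_1| = 12. So ||D|| = 12.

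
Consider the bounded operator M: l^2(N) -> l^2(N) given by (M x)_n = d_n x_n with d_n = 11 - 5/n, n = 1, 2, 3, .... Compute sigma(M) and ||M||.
sigma(M) = {11 - 5/n : n ≥ 1} ∪ {11}; ||M|| = 11

A bounded diagonal operator on l^2 with diagonal entries d_n has spectrum equal to the closure of {d_n : n ≥ 1}: every d_n is an eigenvalue (with eigenvector e_n), so {d_n} ⊂ sigma(M); the spectrum is closed, so its closure is too; and for lambda not in the closure, (M - lambda I) has bounded inverse (the diagonal entries 1/(d_n - lambda) are bounded). For our sequence d_n = 11 - 5/n, n = 1, 2, 3, ...:
  - {d_n} = {11 - 5/n : n ≥ 1}; the only limit point is 11
  - closure = {11 - 5/n : n ≥ 1} ∪ {11}
For the norm: a diagonal operator has ||M|| = sup_n |d_n|. Here d_n = 11 - 5/n increases monotonically from d_1 = 6 toward 11, with all terms in [6, 11); so sup_n |d_n| = 11 (the supremum is the limit, not attained). So ||M|| = 11.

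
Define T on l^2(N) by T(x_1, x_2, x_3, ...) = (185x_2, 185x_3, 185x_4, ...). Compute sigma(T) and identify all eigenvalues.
sigma(T) = closed disk {z in C : |z| ≤ 185}; sigma_p(T) = open disk {z in C : |z| < 185}

Note T = 185·V where V is the unit left shift (V x)_k = x_{k+1}; so sigma(T) = 185·sigma(V) and ||T|| = 185||V||. ||T x||^2 = 34225sum_{k≥2} |x_k|^2 ≤ 34225||x||^2, with equality on {x : x_1 = 0}, so ||T|| = 185. For any lambda with |lambda| < 185, set r = lambda/185 (|r| < 1); the vector x = (1, r, r^2, ...) is in l^2 and satisfies T x = 185(r, r^2, ...) = lambda x, so lambda is an eigenvalue. On the boundary |lambda| = 185 the geometric series diverges, so no l^2 eigenvector exists, but these lambda lie in the approximate point spectrum. Hence sigma(T) is the closed disk of radius 185 and sigma_p(T) is the open disk.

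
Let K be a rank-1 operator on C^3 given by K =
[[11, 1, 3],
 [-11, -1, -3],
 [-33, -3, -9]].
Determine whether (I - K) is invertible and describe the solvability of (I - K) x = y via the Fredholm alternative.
(I - K) is singular (det(I - K) = 0, i.e. 1 ∈ sigma(K)). (I - K) x = y is solvable iff y ⊥ ker((I - K)^*) = span{(11, 1, 3)}, i.e. iff 11y_1 + y_2 + 3y_3 = 0. When solvable, the solutions are x = y + c·(1, -1, -3), c arbitrary (ker(I - K) = span{(1, -1, -3)}, dimension 1).

K has rank 1, so it is an outer product K = u v^T: every row of K is a multiple of one row vector. Reading off the entries, u = (1, -1, -3) and v = (11, 1, 3) (row i of K equals u_i·v^T). A rank-one matrix u v^T satisfies K u = u (v·u) and kills the (2)-dimensional subspace v^⊥, so its characteristic polynomial is lambda^2 (lambda - v·u) with v·u = tr K = 1. Hence the eigenvalues of I - K are 1 (multiplicity 2) and 1 - (1) = 0, so det(I - K) = 0. (Direct check: I - K =
[[-10, -1, -3],
 [11, 2, 3],
 [33, 3, 10]]
has determinant 0.) So 1 is an eigenvalue of K and (I - K) is not invertible. The finite-dimensional Fredholm alternative says: either (I - K) is invertible, or ker(I - K) ≠ {0} and then range(I - K) = ker((I - K)^*)^⊥, with dim ker(I - K) = dim ker((I - K)^*). We are in the second case, so we need both kernels. Kernel of I - K: (I - K) u = u - u (v·u) = u - u = 0, so ker(I - K) = span{u} = span{(1, -1, -3)} (it is exactly 1-dimensional because rank(I - K) = 2). Kernel of the adjoint: K is real, so (I - K)^* = I - K^T = I - v u^T, and (I - v u^T) v = v - v (u·v) = 0; hence ker((I - K)^*) = span{v} = span{(11, 1, 3)}. Therefore (I - K) x = y is solvable iff <y, v> = 0, i.e. iff 11y_1 + y_2 + 3y_3 = 0. When this holds, K y = u (v·y) = 0, so (I - K) y = y and x = y is a particular solution; the full solution set is the line x = y + c·u = y + c·(1, -1, -3), c ∈ C.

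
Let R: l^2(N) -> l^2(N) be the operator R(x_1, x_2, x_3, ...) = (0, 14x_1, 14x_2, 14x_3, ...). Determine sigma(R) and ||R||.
sigma(R) = closed disk {z in C : |z| ≤ 14}; ||R|| = 14

Note R = 14·U where U is the unit right shift (U x)_k = x_{k-1} (with x_0 := 0); so ||R|| = 14||U|| and sigma(R) = 14·sigma(U). ||R x||^2 = sum_{k≥1} |14x_k|^2 = 196||x||^2, so ||R|| = 14 and sigma(R) ⊂ {|z| ≤ 14}. For any |lambda| < 14, the equation (R - lambda I) x = 0 forces x_1 = 0, then 14x_k = lambda x_{k+1} ⇒ x = 0, so R has no eigenvalues. But (R - lambda I) is not surjective for |lambda| < 14: solving (R - lambda I) x = e_1 would require x_n proportional to (lambda/14)^(-n), which is not in l^2. So every |lambda| < 14 lies in the residual spectrum. The boundary |lambda| = 14 is in the approximate point spectrum (the spectrum is closed). Hence sigma(R) is the closed disk of radius 14.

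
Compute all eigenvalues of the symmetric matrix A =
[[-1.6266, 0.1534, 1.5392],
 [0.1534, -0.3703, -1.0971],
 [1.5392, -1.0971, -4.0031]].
sigma(A) ≈ {-5, -1, 0}

A is real symmetric, so its spectrum consists of real eigenvalues. Expanding the characteristic polynomial of the displayed matrix gives
  det(λ I - A) = p(λ) = λ^3 + (6)λ^2 + (5)λ + (0).
Solving p(λ) = 0 yields eigenvalues ≈ -5, -1, 0. (A is shown rounded to 4 decimals, so these recover the underlying integer eigenvalues to within that precision.)
Verification: the trace of A = -6 equals the sum of eigenvalues -6, and det(A) ≈ 0.0000 matches the eigenvalue product 0.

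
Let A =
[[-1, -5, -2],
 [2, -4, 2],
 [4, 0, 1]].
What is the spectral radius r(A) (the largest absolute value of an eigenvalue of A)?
r(A) ≈ 3.9743

The eigenvalues of A are the roots of its characteristic polynomial. With M = A (coefficients from the trace, the sum of principal 2x2 minors, and det A):
  p(λ) = det(λ I - M) = λ^3 + 4λ^2 + 17λ + 58.
No integer candidate from the rational root theorem (±divisors of 58) is a root, so the roots are irrational. The cubic discriminant is Δ = -49712 < 0, so there is one real root and a complex-conjugate pair. p(-4) = -10 and p(-3) = 16 have opposite signs, so a root lies in (-4, -3); Newton's method refines it to λ ≈ -3.672. Dividing out (λ - (-3.672)) leaves approximately λ^2 + 0.328λ + 15.7954. For λ^2 + 0.328λ + 15.7954 the discriminant is -63.0741. It is negative, so the remaining roots are the complex-conjugate pair λ ≈ -0.164 ± 3.971i. Their product equals the constant term, so |λ|^2 ≈ 15.7954 and |λ| ≈ 3.9743.
Thus the eigenvalues (to 4 decimals) are -3.672 (modulus 3.672); -0.164 ± 3.971i (modulus 3.9743). The spectral radius is the largest modulus: r(A) ≈ 3.9743. (Cross-check: r(A) ≤ ||A||_2 ≈ 6.4382; equality holds whenever A is normal, though it can also hold for some non-normal A.)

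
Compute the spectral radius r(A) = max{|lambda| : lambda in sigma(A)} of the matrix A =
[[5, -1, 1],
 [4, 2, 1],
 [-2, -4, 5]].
r(A) ≈ 5.5019

The eigenvalues of A are the roots of its characteristic polynomial. With M = A (coefficients from the trace, the sum of principal 2x2 minors, and det A):
  p(λ) = det(λ I - M) = λ^3 - 12λ^2 + 55λ - 80.
No integer candidate from the rational root theorem (±divisors of 80) is a root, so the roots are irrational. The cubic discriminant is Δ = -5260 < 0, so there is one real root and a complex-conjugate pair. p(2) = -10 and p(3) = 4 have opposite signs, so a root lies in (2, 3); Newton's method refines it to λ ≈ 2.6428. Dividing out (λ - (2.6428)) leaves approximately λ^2 - 9.3572λ + 30.2706. For λ^2 - 9.3572λ + 30.2706 the discriminant is -33.5257. It is negative, so the remaining roots are the complex-conjugate pair λ ≈ 4.6786 ± 2.8951i. Their product equals the constant term, so |λ|^2 ≈ 30.2706 and |λ| ≈ 5.5019.
Thus the eigenvalues (to 4 decimals) are 2.6428 (modulus 2.6428); 4.6786 ± 2.8951i (modulus 5.5019). The spectral radius is the largest modulus: r(A) ≈ 5.5019. (Cross-check: r(A) ≤ ||A||_2 ≈ 7.2653; equality holds whenever A is normal, though it can also hold for some non-normal A.)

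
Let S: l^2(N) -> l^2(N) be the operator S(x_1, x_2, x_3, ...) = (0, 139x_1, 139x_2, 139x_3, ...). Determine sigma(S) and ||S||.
sigma(S) = closed disk {z in C : |z| ≤ 139}; ||S|| = 139

Note S = 139·U where U is the unit right shift (U x)_k = x_{k-1} (with x_0 := 0); so ||S|| = 139||U|| and sigma(S) = 139·sigma(U). ||S x||^2 = sum_{k≥1} |139x_k|^2 = 19321||x||^2, so ||S|| = 139 and sigma(S) ⊂ {|z| ≤ 139}. For any |lambda| < 139, the equation (S - lambda I) x = 0 forces x_1 = 0, then 139x_k = lambda x_{k+1} ⇒ x = 0, so S has no eigenvalues. But (S - lambda I) is not surjective for |lambda| < 139: solving (S - lambda I) x = e_1 would require x_n proportional to (lambda/139)^(-n), which is not in l^2. So every |lambda| < 139 lies in the residual spectrum. The boundary |lambda| = 139 is in the approximate point spectrum (the spectrum is closed). Hence sigma(S) is the closed disk of radius 139.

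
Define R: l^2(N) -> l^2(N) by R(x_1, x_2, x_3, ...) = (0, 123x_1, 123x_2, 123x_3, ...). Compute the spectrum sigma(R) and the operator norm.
sigma(R) = closed disk {z in C : |z| ≤ 123}; ||R|| = 123

Note R = 123·U where U is the unit right shift (U x)_k = x_{k-1} (with x_0 := 0); so ||R|| = 123||U|| and sigma(R) = 123·sigma(U). ||R x||^2 = sum_{k≥1} |123x_k|^2 = 15129||x||^2, so ||R|| = 123 and sigma(R) ⊂ {|z| ≤ 123}. For any |lambda| < 123, the equation (R - lambda I) x = 0 forces x_1 = 0, then 123x_k = lambda x_{k+1} ⇒ x = 0, so R has no eigenvalues. But (R - lambda I) is not surjective for |lambda| < 123: solving (R - lambda I) x = e_1 would require x_n proportional to (lambda/123)^(-n), which is not in l^2. So every |lambda| < 123 lies in the residual spectrum. The boundary |lambda| = 123 is in the approximate point spectrum (the spectrum is closed). Hence sigma(R) is the closed disk of radius 123.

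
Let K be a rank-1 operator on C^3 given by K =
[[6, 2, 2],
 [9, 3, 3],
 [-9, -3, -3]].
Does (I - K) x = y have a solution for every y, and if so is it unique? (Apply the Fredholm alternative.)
(I - K) is invertible (det(I - K) = -5 ≠ 0), so for every y in C^3 the equation (I - K) x = y has a unique solution.

K has rank 1, so it is an outer product K = u v^T: every row of K is a multiple of one row vector. Reading off the entries, u = (2, 3, -3) and v = (3, 1, 1) (row i of K equals u_i·v^T). A rank-one matrix u v^T satisfies K u = u (v·u) and kills the (2)-dimensional subspace v^⊥, so its characteristic polynomial is lambda^2 (lambda - v·u) with v·u = tr K = 6. Hence the eigenvalues of I - K are 1 (multiplicity 2) and 1 - (6) = -5, so det(I - K) = -5. (Direct check: I - K =
[[-5, -2, -2],
 [-9, -2, -3],
 [9, 3, 4]]
has determinant -5.) The finite-dimensional Fredholm alternative says: either (I - K) is invertible, or ker(I - K) ≠ {0} and then range(I - K) = ker((I - K)^*)^⊥, with dim ker(I - K) = dim ker((I - K)^*). Since det(I - K) ≠ 0, 1 is not an eigenvalue of K and ker(I - K) = {0}, so we are in the first case: for every y there is a unique x = (I - K)^(-1) y. Explicitly, by the Sherman–Morrison formula, (I - u v^T)^(-1) = I + u v^T/(1 - v·u), i.e. (I - K)^(-1) = I + K/(-5).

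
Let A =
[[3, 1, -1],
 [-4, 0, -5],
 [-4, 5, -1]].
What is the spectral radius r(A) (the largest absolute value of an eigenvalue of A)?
r(A) ≈ 5.3849

The eigenvalues of A are the roots of its characteristic polynomial. With M = A (coefficients from the trace, the sum of principal 2x2 minors, and det A):
  p(λ) = det(λ I - M) = λ^3 - 2λ^2 + 22λ - 111.
No integer candidate from the rational root theorem (±divisors of 111) is a root, so the roots are irrational. The cubic discriminant is Δ = -288963 < 0, so there is one real root and a complex-conjugate pair. p(3) = -36 and p(4) = 9 have opposite signs, so a root lies in (3, 4); Newton's method refines it to λ ≈ 3.8279. Dividing out (λ - (3.8279)) leaves approximately λ^2 + 1.8279λ + 28.9973. For λ^2 + 1.8279λ + 28.9973 the discriminant is -112.6477. It is negative, so the remaining roots are the complex-conjugate pair λ ≈ -0.914 ± 5.3068i. Their product equals the constant term, so |λ|^2 ≈ 28.9973 and |λ| ≈ 5.3849.
Thus the eigenvalues (to 4 decimals) are 3.8279 (modulus 3.8279); -0.914 ± 5.3068i (modulus 5.3849). The spectral radius is the largest modulus: r(A) ≈ 5.3849. (Cross-check: r(A) ≤ ||A||_2 ≈ 8.0059; equality holds whenever A is normal, though it can also hold for some non-normal A.)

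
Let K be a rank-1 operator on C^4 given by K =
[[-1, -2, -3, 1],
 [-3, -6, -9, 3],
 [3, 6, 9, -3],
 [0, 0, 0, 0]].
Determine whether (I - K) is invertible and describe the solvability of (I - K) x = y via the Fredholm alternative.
(I - K) is invertible (det(I - K) = -1 ≠ 0), so for every y in C^4 the equation (I - K) x = y has a unique solution.

K has rank 1, so it is an outer product K = u v^T: every row of K is a multiple of one row vector. Reading off the entries, u = (-1, -3, 3, 0) and v = (1, 2, 3, -1) (row i of K equals u_i·v^T). A rank-one matrix u v^T satisfies K u = u (v·u) and kills the (3)-dimensional subspace v^⊥, so its characteristic polynomial is lambda^3 (lambda - v·u) with v·u = tr K = 2. Hence the eigenvalues of I - K are 1 (multiplicity 3) and 1 - (2) = -1, so det(I - K) = -1. (Direct check: I - K =
[[2, 2, 3, -1],
 [3, 7, 9, -3],
 [-3, -6, -8, 3],
 [0, 0, 0, 1]]
has determinant -1.) The finite-dimensional Fredholm alternative says: either (I - K) is invertible, or ker(I - K) ≠ {0} and then range(I - K) = ker((I - K)^*)^⊥, with dim ker(I - K) = dim ker((I - K)^*). Since det(I - K) ≠ 0, 1 is not an eigenvalue of K and ker(I - K) = {0}, so we are in the first case: for every y there is a unique x = (I - K)^(-1) y. Explicitly, by the Sherman–Morrison formula, (I - u v^T)^(-1) = I + u v^T/(1 - v·u), i.e. (I - K)^(-1) = I - K.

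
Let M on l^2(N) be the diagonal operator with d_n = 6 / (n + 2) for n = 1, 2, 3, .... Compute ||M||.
||M|| = 2 (attained at n = 1)

For M diagonal, ||M|| = sup_n |d_n| = sup_n 6/(n + 2). This is positive and strictly decreasing in n, so the supremum is attained at n = 1: d_1 = 6/(1 + 2) = 2. Hence ||M|| = 2.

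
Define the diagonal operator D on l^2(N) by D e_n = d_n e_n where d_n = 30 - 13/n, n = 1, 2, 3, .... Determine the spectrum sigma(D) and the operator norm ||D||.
sigma(D) = {30 - 13/n : n ≥ 1} ∪ {30}; ||D|| = 30

A bounded diagonal operator on l^2 with diagonal entries d_n has spectrum equal to the closure of {d_n : n ≥ 1}: every d_n is an eigenvalue (with eigenvector e_n), so {d_n} ⊂ sigma(D); the spectrum is closed, so its closure is too; and for lambda not in the closure, (D - lambda I) has bounded inverse (the diagonal entries 1/(d_n - lambda) are bounded). For our sequence d_n = 30 - 13/n, n = 1, 2, 3, ...:
  - {d_n} = {30 - 13/n : n ≥ 1}; the only limit point is 30
  - closure = {30 - 13/n : n ≥ 1} ∪ {30}
For the norm: a diagonal operator has ||D|| = sup_n |d_n|. Here d_n = 30 - 13/n increases monotonically from d_1 = 17 toward 30, with all terms in [17, 30); so sup_n |d_n| = 30 (the supremum is the limit, not attained). So ||D|| = 30.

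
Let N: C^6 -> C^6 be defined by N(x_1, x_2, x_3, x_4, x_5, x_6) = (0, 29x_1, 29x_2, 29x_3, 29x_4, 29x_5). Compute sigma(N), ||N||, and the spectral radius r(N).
sigma(N) = {0}; ||N|| = 29; r(N) = 0. (N is nilpotent with N^6 = 0.)

On C^6, N is a strictly lower-triangular matrix with 29 on the subdiagonal and zeros elsewhere, so its characteristic polynomial is lambda^6 and every eigenvalue is 0: sigma(N) = {0}. For the operator norm, N e_i = 29e_{i+1} for i = 1, ..., 5 and N e_6 = 0, so the singular values of N are 29 (with multiplicity 5) and 0; hence ||N|| = 29. The spectral radius r(N) = max|lambda| = 0. Note ||N|| > r(N) — characteristic of non-normal nilpotent operators. Indeed N^6 = 0.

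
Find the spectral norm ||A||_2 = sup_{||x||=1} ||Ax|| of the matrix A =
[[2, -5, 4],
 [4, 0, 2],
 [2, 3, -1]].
||A||_2 ≈ 7.4737 (= sqrt(largest eigenvalue of A^T A))

||A||_2 = sigma_max(A) = sqrt(lambda_max(A^T A)). Form the symmetric matrix M = A^T A =
[[24, -4, 14],
 [-4, 34, -23],
 [14, -23, 21]].
Its characteristic polynomial (trace, sum of principal 2x2 minors, determinant of M give the coefficients) is
  p(λ) = det(λ I - M) = λ^3 - 79λ^2 + 1293λ - 16.
No integer candidate from the rational root theorem (±divisors of 16) is a root, so the roots are irrational. The cubic discriminant is Δ = 1785063509 > 0, so there are three distinct real roots. p(0) = -16 and p(1) = 1199 have opposite signs, so a root lies in (0, 1); Newton's method refines it to λ ≈ 0.0124. p(23) = 99 and p(24) = -664 have opposite signs, so a root lies in (23, 24); Newton's method refines it to λ ≈ 23.1311. p(55) = -1501 and p(56) = 264 have opposite signs, so a root lies in (55, 56); Newton's method refines it to λ ≈ 55.8565. Check (Vieta): the three roots sum to 79, matching tr M = 79.
So the eigenvalues of A^T A are ≈ 0.0124, 23.1311, 55.8565 (all ≥ 0, as they must be for A^T A). The largest is λ_max ≈ 55.8565, hence ||A||_2 = sqrt(λ_max) ≈ 7.4737.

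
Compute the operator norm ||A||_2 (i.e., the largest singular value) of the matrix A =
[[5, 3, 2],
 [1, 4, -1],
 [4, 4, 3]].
||A||_2 ≈ 9.2287 (= sqrt(largest eigenvalue of A^T A))

||A||_2 = sigma_max(A) = sqrt(lambda_max(A^T A)). Form the symmetric matrix M = A^T A =
[[42, 35, 21],
 [35, 41, 14],
 [21, 14, 14]].
Its characteristic polynomial (trace, sum of principal 2x2 minors, determinant of M give the coefficients) is
  p(λ) = det(λ I - M) = λ^3 - 97λ^2 + 1022λ - 1225.
No integer candidate from the rational root theorem (±divisors of 1225) is a root, so the roots are irrational. The cubic discriminant is Δ = 3230989489 > 0, so there are three distinct real roots. p(1) = -299 and p(2) = 439 have opposite signs, so a root lies in (1, 2); Newton's method refines it to λ ≈ 1.3757. p(10) = 295 and p(11) = -389 have opposite signs, so a root lies in (10, 11); Newton's method refines it to λ ≈ 10.455. p(85) = -1055 and p(86) = 5311 have opposite signs, so a root lies in (85, 86); Newton's method refines it to λ ≈ 85.1692. Check (Vieta): the three roots sum to 97, matching tr M = 97.
So the eigenvalues of A^T A are ≈ 1.3757, 10.455, 85.1692 (all ≥ 0, as they must be for A^T A). The largest is λ_max ≈ 85.1692, hence ||A||_2 = sqrt(λ_max) ≈ 9.2287.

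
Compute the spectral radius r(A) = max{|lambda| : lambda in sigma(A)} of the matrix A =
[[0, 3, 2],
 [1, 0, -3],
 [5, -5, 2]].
r(A) ≈ 5.3554

The eigenvalues of A are the roots of its characteristic polynomial. With M = A (coefficients from the trace, the sum of principal 2x2 minors, and det A):
  p(λ) = det(λ I - M) = λ^3 - 2λ^2 - 28λ + 61.
No integer candidate from the rational root theorem (±divisors of 61) is a root, so the roots are irrational. The cubic discriminant is Δ = 53917 > 0, so there are three distinct real roots. p(-6) = -59 and p(-5) = 26 have opposite signs, so a root lies in (-6, -5); Newton's method refines it to λ ≈ -5.3554. p(2) = 5 and p(3) = -14 have opposite signs, so a root lies in (2, 3); Newton's method refines it to λ ≈ 2.2166. p(5) = -4 and p(6) = 37 have opposite signs, so a root lies in (5, 6); Newton's method refines it to λ ≈ 5.1388. Check (Vieta): the three roots sum to 2, matching tr M = 2.
Thus the eigenvalues (to 4 decimals) are -5.3554 (modulus 5.3554); 2.2166 (modulus 2.2166); 5.1388 (modulus 5.1388). The spectral radius is the largest modulus: r(A) ≈ 5.3554. (Cross-check: r(A) ≤ ||A||_2 ≈ 7.5346; equality holds whenever A is normal, though it can also hold for some non-normal A.)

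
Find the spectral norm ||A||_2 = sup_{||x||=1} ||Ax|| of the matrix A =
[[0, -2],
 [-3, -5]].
||A||_2 = sqrt((38 + sqrt(1300))/2) ≈ 6.085 (= sqrt(largest eigenvalue of A^T A))

||A||_2 = sigma_max(A) = sqrt(lambda_max(A^T A)). Form the symmetric matrix M = A^T A =
[[9, 15],
 [15, 29]].
Its characteristic polynomial (trace, determinant of M give the coefficients) is
  p(λ) = det(λ I - M) = λ^2 - 38λ + 36.
For λ^2 - 38λ + 36 the discriminant is 1300. It is nonnegative but not a perfect square, so the roots are real and irrational: λ = (38 ± sqrt(1300))/2 ≈ 37.0278, 0.9722.
So the eigenvalues of A^T A are ≈ 0.9722, 37.0278 (all ≥ 0, as they must be for A^T A). The largest is λ_max = (38 + sqrt(1300))/2 ≈ 37.0278, hence ||A||_2 = sqrt(λ_max) = sqrt((38 + sqrt(1300))/2) ≈ 6.085.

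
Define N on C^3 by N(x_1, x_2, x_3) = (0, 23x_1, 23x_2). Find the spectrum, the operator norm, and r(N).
sigma(N) = {0}; ||N|| = 23; r(N) = 0. (N is nilpotent with N^3 = 0.)

On C^3, N is a strictly lower-triangular matrix with 23 on the subdiagonal and zeros elsewhere, so its characteristic polynomial is lambda^3 and every eigenvalue is 0: sigma(N) = {0}. For the operator norm, N e_i = 23e_{i+1} for i = 1, ..., 2 and N e_3 = 0, so the singular values of N are 23 (with multiplicity 2) and 0; hence ||N|| = 23. The spectral radius r(N) = max|lambda| = 0. Note ||N|| > r(N) — characteristic of non-normal nilpotent operators. Indeed N^3 = 0.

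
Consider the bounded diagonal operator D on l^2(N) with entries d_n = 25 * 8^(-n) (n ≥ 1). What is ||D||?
||D|| = 25/8 (attained at n = 1)

For D diagonal, ||D|| = sup_n |d_n|. The sequence d_n = 25 * 8^(-n) is positive and strictly decreasing (ratio 8^(-1) < 1), so the supremum is d_1 = 25/8. Hence ||D|| = 25/8.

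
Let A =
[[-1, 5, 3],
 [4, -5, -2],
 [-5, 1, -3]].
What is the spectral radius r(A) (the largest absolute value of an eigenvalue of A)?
r(A) = sqrt(30) ≈ 5.4772

The eigenvalues of A are the roots of its characteristic polynomial. With M = A (coefficients from the trace, the sum of principal 2x2 minors, and det A):
  p(λ) = det(λ I - M) = λ^3 + 9λ^2 + 20λ - 30.
By the rational root theorem any rational root is an integer divisor of 30. Testing λ = 1: p(1) = 1 + 9 + 20 - 30 = 0, so λ = 1 is a root. Dividing out (λ - 1) leaves p(λ) = (λ - 1)(λ^2 + 10λ + 30). For λ^2 + 10λ + 30 the discriminant is -20. It is negative, so the roots are the complex-conjugate pair λ = -5 ± (sqrt(20)/2) i ≈ -5 ± 2.2361i. For a conjugate pair the product of the roots equals the constant term, so |λ|^2 = 30 and |λ| = sqrt(30) ≈ 5.4772.
Thus the eigenvalues (to 4 decimals) are -5 ± 2.2361i (modulus 5.4772); 1 (modulus 1). The spectral radius is the largest modulus: r(A) = sqrt(30) ≈ 5.4772. (Cross-check: r(A) ≤ ||A||_2 ≈ 8.9727; equality holds whenever A is normal, though it can also hold for some non-normal A.)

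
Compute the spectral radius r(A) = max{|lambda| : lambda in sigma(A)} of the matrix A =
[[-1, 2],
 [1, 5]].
r(A) = (4 + sqrt(44))/2 ≈ 5.3166

The eigenvalues of A are the roots of its characteristic polynomial. With M = A (coefficients from the trace and determinant):
  p(λ) = det(λ I - M) = λ^2 - 4λ - 7.
For λ^2 - 4λ - 7 the discriminant is 44. It is nonnegative but not a perfect square, so the roots are real and irrational: λ = (4 ± sqrt(44))/2 ≈ 5.3166, -1.3166.
Thus the eigenvalues (to 4 decimals) are 5.3166 (modulus 5.3166); -1.3166 (modulus 1.3166). The spectral radius is the largest modulus: r(A) = (4 + sqrt(44))/2 ≈ 5.3166. (Cross-check: r(A) ≤ ||A||_2 ≈ 5.4157; equality holds whenever A is normal, though it can also hold for some non-normal A.)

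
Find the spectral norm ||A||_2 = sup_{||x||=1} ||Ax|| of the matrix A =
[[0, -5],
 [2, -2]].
||A||_2 = sqrt((33 + sqrt(689))/2) ≈ 5.4428 (= sqrt(largest eigenvalue of A^T A))

||A||_2 = sigma_max(A) = sqrt(lambda_max(A^T A)). Form the symmetric matrix M = A^T A =
[[4, -4],
 [-4, 29]].
Its characteristic polynomial (trace, determinant of M give the coefficients) is
  p(λ) = det(λ I - M) = λ^2 - 33λ + 100.
For λ^2 - 33λ + 100 the discriminant is 689. It is nonnegative but not a perfect square, so the roots are real and irrational: λ = (33 ± sqrt(689))/2 ≈ 29.6244, 3.3756.
So the eigenvalues of A^T A are ≈ 3.3756, 29.6244 (all ≥ 0, as they must be for A^T A). The largest is λ_max = (33 + sqrt(689))/2 ≈ 29.6244, hence ||A||_2 = sqrt(λ_max) = sqrt((33 + sqrt(689))/2) ≈ 5.4428.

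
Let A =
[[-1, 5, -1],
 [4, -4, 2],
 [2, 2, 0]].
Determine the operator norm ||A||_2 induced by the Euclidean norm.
||A||_2 ≈ 7.6433 (= sqrt(largest eigenvalue of A^T A))

||A||_2 = sigma_max(A) = sqrt(lambda_max(A^T A)). Form the symmetric matrix M = A^T A =
[[21, -17, 9],
 [-17, 45, -13],
 [9, -13, 5]].
Its characteristic polynomial (trace, sum of principal 2x2 minors, determinant of M give the coefficients) is
  p(λ) = det(λ I - M) = λ^3 - 71λ^2 + 736λ - 64.
No integer candidate from the rational root theorem (±divisors of 64) is a root, so the roots are irrational. The cubic discriminant is Δ = 1104399616 > 0, so there are three distinct real roots. p(0) = -64 and p(1) = 602 have opposite signs, so a root lies in (0, 1); Newton's method refines it to λ ≈ 0.0877. p(12) = 272 and p(13) = -298 have opposite signs, so a root lies in (12, 13); Newton's method refines it to λ ≈ 12.4919. p(58) = -1108 and p(59) = 1588 have opposite signs, so a root lies in (58, 59); Newton's method refines it to λ ≈ 58.4204. Check (Vieta): the three roots sum to 71, matching tr M = 71.
So the eigenvalues of A^T A are ≈ 0.0877, 12.4919, 58.4204 (all ≥ 0, as they must be for A^T A). The largest is λ_max ≈ 58.4204, hence ||A||_2 = sqrt(λ_max) ≈ 7.6433.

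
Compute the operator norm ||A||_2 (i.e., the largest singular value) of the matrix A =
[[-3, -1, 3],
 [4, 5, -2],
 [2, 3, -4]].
||A||_2 ≈ 9.1589 (= sqrt(largest eigenvalue of A^T A))

||A||_2 = sigma_max(A) = sqrt(lambda_max(A^T A)). Form the symmetric matrix M = A^T A =
[[29, 29, -25],
 [29, 35, -25],
 [-25, -25, 29]].
Its characteristic polynomial (trace, sum of principal 2x2 minors, determinant of M give the coefficients) is
  p(λ) = det(λ I - M) = λ^3 - 93λ^2 + 780λ - 1296.
No integer candidate from the rational root theorem (±divisors of 1296) is a root, so the roots are irrational. The cubic discriminant is Δ = 840920400 > 0, so there are three distinct real roots. p(2) = -100 and p(3) = 234 have opposite signs, so a root lies in (2, 3); Newton's method refines it to λ ≈ 2.2511. p(6) = 252 and p(7) = -50 have opposite signs, so a root lies in (6, 7); Newton's method refines it to λ ≈ 6.8631. p(83) = -5446 and p(84) = 720 have opposite signs, so a root lies in (83, 84); Newton's method refines it to λ ≈ 83.8858. Check (Vieta): the three roots sum to 93, matching tr M = 93.
So the eigenvalues of A^T A are ≈ 2.2511, 6.8631, 83.8858 (all ≥ 0, as they must be for A^T A). The largest is λ_max ≈ 83.8858, hence ||A||_2 = sqrt(λ_max) ≈ 9.1589.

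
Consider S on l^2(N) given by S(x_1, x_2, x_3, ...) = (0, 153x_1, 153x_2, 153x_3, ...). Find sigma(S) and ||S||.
sigma(S) = closed disk {z in C : |z| ≤ 153}; ||S|| = 153

Note S = 153·U where U is the unit right shift (U x)_k = x_{k-1} (with x_0 := 0); so ||S|| = 153||U|| and sigma(S) = 153·sigma(U). ||S x||^2 = sum_{k≥1} |153x_k|^2 = 23409||x||^2, so ||S|| = 153 and sigma(S) ⊂ {|z| ≤ 153}. For any |lambda| < 153, the equation (S - lambda I) x = 0 forces x_1 = 0, then 153x_k = lambda x_{k+1} ⇒ x = 0, so S has no eigenvalues. But (S - lambda I) is not surjective for |lambda| < 153: solving (S - lambda I) x = e_1 would require x_n proportional to (lambda/153)^(-n), which is not in l^2. So every |lambda| < 153 lies in the residual spectrum. The boundary |lambda| = 153 is in the approximate point spectrum (the spectrum is closed). Hence sigma(S) is the closed disk of radius 153.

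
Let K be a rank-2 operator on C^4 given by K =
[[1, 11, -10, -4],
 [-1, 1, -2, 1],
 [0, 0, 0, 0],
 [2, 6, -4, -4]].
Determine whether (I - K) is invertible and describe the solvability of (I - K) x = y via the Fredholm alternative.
(I - K) is invertible (det(I - K) = 9 ≠ 0), so for every y in C^4 the equation (I - K) x = y has a unique solution.

K has rank 2 and factors as K = U V^T = u1 v1^T + u2 v2^T with u1 = (-3, 0, 0, -2), v1 = (-1, -3, 2, 2), u2 = (-2, -1, 0, 0), v2 = (1, -1, 2, -1) (multiplying out reproduces the displayed K). The nonzero eigenvalues of U V^T coincide with those of the 2 x 2 matrix G = V^T U = [[v1·u1, v1·u2], [v2·u1, v2·u2]] = [[-1, 5], [-1, -1]], and by the Sylvester determinant identity det(I_4 - U V^T) = det(I_2 - V^T U) = det([[2, -5], [1, 2]]) = (2)(2) - (-5)(1) = 9. (Direct check: I - K =
[[0, -11, 10, 4],
 [1, 0, 2, -1],
 [0, 0, 1, 0],
 [-2, -6, 4, 5]]
has determinant 9.) The finite-dimensional Fredholm alternative says: either (I - K) is invertible, or ker(I - K) ≠ {0} and then range(I - K) = ker((I - K)^*)^⊥, with dim ker(I - K) = dim ker((I - K)^*). Since det(I - K) ≠ 0, 1 is not an eigenvalue of K and ker(I - K) = {0}, so we are in the first case: for every y there is a unique x = (I - K)^(-1) y. (Explicitly, by the Woodbury identity, (I - U V^T)^(-1) = I + U (I_2 - G)^(-1) V^T.)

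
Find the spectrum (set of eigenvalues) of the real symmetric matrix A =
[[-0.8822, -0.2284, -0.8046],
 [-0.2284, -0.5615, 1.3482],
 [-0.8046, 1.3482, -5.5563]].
sigma(A) ≈ {-6, -1, 0}

A is real symmetric, so its spectrum consists of real eigenvalues. Expanding the characteristic polynomial of the displayed matrix gives
  det(λ I - A) = p(λ) = λ^3 + (7)λ^2 + (6)λ + (0).
Solving p(λ) = 0 yields eigenvalues ≈ -6, -1, 0. (A is shown rounded to 4 decimals, so these recover the underlying integer eigenvalues to within that precision.)
Verification: the trace of A = -7 equals the sum of eigenvalues -7, and det(A) ≈ 0.0001 matches the eigenvalue product 0.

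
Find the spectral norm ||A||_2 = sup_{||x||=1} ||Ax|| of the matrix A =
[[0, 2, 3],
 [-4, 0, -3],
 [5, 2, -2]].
||A||_2 ≈ 6.6385 (= sqrt(largest eigenvalue of A^T A))

||A||_2 = sigma_max(A) = sqrt(lambda_max(A^T A)). Form the symmetric matrix M = A^T A =
[[41, 10, 2],
 [10, 8, 2],
 [2, 2, 22]].
Its characteristic polynomial (trace, sum of principal 2x2 minors, determinant of M give the coefficients) is
  p(λ) = det(λ I - M) = λ^3 - 71λ^2 + 1298λ - 4900.
No integer candidate from the rational root theorem (±divisors of 4900) is a root, so the roots are irrational. The cubic discriminant is Δ = 210604596 > 0, so there are three distinct real roots. p(5) = -60 and p(6) = 548 have opposite signs, so a root lies in (5, 6); Newton's method refines it to λ ≈ 5.0912. p(21) = 308 and p(22) = -60 have opposite signs, so a root lies in (21, 22); Newton's method refines it to λ ≈ 21.8392. p(44) = -60 and p(45) = 860 have opposite signs, so a root lies in (44, 45); Newton's method refines it to λ ≈ 44.0696. Check (Vieta): the three roots sum to 71, matching tr M = 71.
So the eigenvalues of A^T A are ≈ 5.0912, 21.8392, 44.0696 (all ≥ 0, as they must be for A^T A). The largest is λ_max ≈ 44.0696, hence ||A||_2 = sqrt(λ_max) ≈ 6.6385.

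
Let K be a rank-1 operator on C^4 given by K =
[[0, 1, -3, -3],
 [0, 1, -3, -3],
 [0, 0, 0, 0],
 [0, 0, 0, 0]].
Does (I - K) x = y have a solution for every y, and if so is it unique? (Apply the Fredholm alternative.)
(I - K) is singular (det(I - K) = 0, i.e. 1 ∈ sigma(K)). (I - K) x = y is solvable iff y ⊥ ker((I - K)^*) = span{(0, 1, -3, -3)}, i.e. iff y_2 - 3y_3 - 3y_4 = 0. When solvable, the solutions are x = y + c·(1, 1, 0, 0), c arbitrary (ker(I - K) = span{(1, 1, 0, 0)}, dimension 1).

K has rank 1, so it is an outer product K = u v^T: every row of K is a multiple of one row vector. Reading off the entries, u = (1, 1, 0, 0) and v = (0, 1, -3, -3) (row i of K equals u_i·v^T). A rank-one matrix u v^T satisfies K u = u (v·u) and kills the (3)-dimensional subspace v^⊥, so its characteristic polynomial is lambda^3 (lambda - v·u) with v·u = tr K = 1. Hence the eigenvalues of I - K are 1 (multiplicity 3) and 1 - (1) = 0, so det(I - K) = 0. (Direct check: I - K =
[[1, -1, 3, 3],
 [0, 0, 3, 3],
 [0, 0, 1, 0],
 [0, 0, 0, 1]]
has determinant 0.) So 1 is an eigenvalue of K and (I - K) is not invertible. The finite-dimensional Fredholm alternative says: either (I - K) is invertible, or ker(I - K) ≠ {0} and then range(I - K) = ker((I - K)^*)^⊥, with dim ker(I - K) = dim ker((I - K)^*). We are in the second case, so we need both kernels. Kernel of I - K: (I - K) u = u - u (v·u) = u - u = 0, so ker(I - K) = span{u} = span{(1, 1, 0, 0)} (it is exactly 1-dimensional because rank(I - K) = 3). Kernel of the adjoint: K is real, so (I - K)^* = I - K^T = I - v u^T, and (I - v u^T) v = v - v (u·v) = 0; hence ker((I - K)^*) = span{v} = span{(0, 1, -3, -3)}. Therefore (I - K) x = y is solvable iff <y, v> = 0, i.e. iff y_2 - 3y_3 - 3y_4 = 0. When this holds, K y = u (v·y) = 0, so (I - K) y = y and x = y is a particular solution; the full solution set is the line x = y + c·u = y + c·(1, 1, 0, 0), c ∈ C.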